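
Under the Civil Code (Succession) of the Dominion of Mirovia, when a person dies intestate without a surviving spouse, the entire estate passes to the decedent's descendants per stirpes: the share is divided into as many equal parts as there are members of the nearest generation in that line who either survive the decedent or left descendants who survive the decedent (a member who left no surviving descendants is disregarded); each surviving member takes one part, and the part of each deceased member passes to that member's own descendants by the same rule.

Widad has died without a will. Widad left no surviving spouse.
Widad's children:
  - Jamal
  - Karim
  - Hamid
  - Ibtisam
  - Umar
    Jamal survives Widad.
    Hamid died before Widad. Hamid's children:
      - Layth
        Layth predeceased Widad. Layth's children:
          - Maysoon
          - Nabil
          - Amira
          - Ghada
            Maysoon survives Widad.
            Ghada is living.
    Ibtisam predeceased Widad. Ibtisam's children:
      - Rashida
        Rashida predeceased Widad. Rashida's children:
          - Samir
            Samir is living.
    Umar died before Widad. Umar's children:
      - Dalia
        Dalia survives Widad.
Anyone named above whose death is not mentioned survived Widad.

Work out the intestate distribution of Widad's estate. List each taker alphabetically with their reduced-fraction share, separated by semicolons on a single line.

Amira 1/20; Dalia 1/5; Ghada 1/20; Jamal 1/5; Karim 1/5; Maysoon 1/20; Nabil 1/20; Samir 1/5

There is no surviving spouse, so the entire estate passes to Widad's descendants per stirpes.
The estate is divided into 5 equal shares of 1/5 among Jamal, Karim, Hamid, Ibtisam, Umar.
Jamal is living and takes 1/5.
Karim is living and takes 1/5.
Hamid predeceased; the 1/5 allotted to Hamid's branch passes to Hamid's issue by representation.
Layth's line is the sole branch at this level, so the full 1/5 passes to Layth's issue by representation.
The 1/5 is divided into 4 equal shares of 1/20 among Maysoon, Nabil, Amira, Ghada.
Maysoon is living and takes 1/20.
Nabil is living and takes 1/20.
Amira is living and takes 1/20.
Ghada is living and takes 1/20.
Ibtisam predeceased; the 1/5 allotted to Ibtisam's branch passes to Ibtisam's issue by representation.
Rashida's line is the sole branch at this level, so the full 1/5 passes to Rashida's issue by representation.
Samir is the sole taker at this level and receives the full 1/5.
Umar predeceased; the 1/5 allotted to Umar's branch passes to Umar's issue by representation.
Dalia is the sole taker at this level and receives the full 1/5.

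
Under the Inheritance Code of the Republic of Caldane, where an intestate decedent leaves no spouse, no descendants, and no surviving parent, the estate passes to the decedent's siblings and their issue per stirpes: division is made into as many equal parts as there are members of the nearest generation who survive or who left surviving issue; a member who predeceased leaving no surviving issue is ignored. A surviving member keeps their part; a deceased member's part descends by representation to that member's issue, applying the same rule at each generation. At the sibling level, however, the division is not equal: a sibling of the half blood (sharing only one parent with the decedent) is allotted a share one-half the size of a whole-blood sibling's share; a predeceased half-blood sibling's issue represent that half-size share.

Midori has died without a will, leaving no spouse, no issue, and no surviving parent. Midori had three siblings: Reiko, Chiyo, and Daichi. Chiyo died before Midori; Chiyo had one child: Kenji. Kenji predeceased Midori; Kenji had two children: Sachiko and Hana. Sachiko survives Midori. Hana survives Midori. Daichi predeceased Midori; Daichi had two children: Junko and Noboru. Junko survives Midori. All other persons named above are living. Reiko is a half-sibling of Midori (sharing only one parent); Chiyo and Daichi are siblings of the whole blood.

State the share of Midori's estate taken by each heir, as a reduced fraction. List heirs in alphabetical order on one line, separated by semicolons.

No spouse, descendants, or parent survives, so the estate passes to Midori's siblings per stirpes.
Half-blood siblings count for one-half the weight of whole-blood siblings at the initial division.
Dividing 1 in proportion to weights (total weight 5/2): Reiko (weight 1/2) → 1/5; Chiyo (weight 1) → 2/5; Daichi (weight 1) → 2/5.
Reiko is living and takes 1/5.
Chiyo predeceased; the 2/5 allotted to Chiyo's branch passes to Chiyo's issue by representation.
Kenji's line is the sole branch at this level, so the full 2/5 passes to Kenji's issue by representation.
The 2/5 is divided into 2 equal shares of 1/5 among Sachiko, Hana.
Sachiko is living and takes 1/5.
Hana is living and takes 1/5.
Daichi predeceased; the 2/5 allotted to Daichi's branch passes to Daichi's issue by representation.
The 2/5 is divided into 2 equal shares of 1/5 among Junko, Noboru.
Junko is living and takes 1/5.
Noboru is living and takes 1/5.

Hana 1/5; Junko 1/5; Noboru 1/5; Reiko 1/5; Sachiko 1/5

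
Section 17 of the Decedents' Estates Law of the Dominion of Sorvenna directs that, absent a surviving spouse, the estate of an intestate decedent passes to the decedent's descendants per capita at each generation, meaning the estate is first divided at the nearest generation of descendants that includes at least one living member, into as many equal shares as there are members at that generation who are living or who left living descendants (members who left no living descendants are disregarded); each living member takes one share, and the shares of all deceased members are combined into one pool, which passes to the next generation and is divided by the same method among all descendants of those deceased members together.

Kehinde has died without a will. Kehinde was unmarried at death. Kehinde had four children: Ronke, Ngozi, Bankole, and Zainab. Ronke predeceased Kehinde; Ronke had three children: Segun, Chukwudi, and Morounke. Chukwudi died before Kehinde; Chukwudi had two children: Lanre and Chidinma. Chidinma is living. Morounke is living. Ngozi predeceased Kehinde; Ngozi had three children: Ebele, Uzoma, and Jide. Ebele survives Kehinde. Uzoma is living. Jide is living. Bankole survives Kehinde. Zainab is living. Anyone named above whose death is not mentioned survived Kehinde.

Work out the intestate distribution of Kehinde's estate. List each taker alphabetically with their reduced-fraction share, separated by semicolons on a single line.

Bankole 1/4; Chidinma 1/24; Ebele 1/12; Jide 1/12; Lanre 1/24; Morounke 1/12; Segun 1/12; Uzoma 1/12; Zainab 1/4

There is no surviving spouse, so the entire estate passes to Kehinde's descendants per capita at each generation.
At generation 1 (Ronke, Ngozi, Bankole, Zainab) there are 4 shares of (1)/4 = 1/4 each.
Living: Bankole and Zainab — each takes 1/4.
Deceased: Ronke and Ngozi. Their combined 1/2 is pooled and carried to generation 2.
At generation 2 (Segun, Chukwudi, Morounke, Ebele, Uzoma, Jide) there are 6 shares of (1/2)/6 = 1/12 each.
Living: Segun, Morounke, Ebele, Uzoma, and Jide — each takes 1/12.
Deceased: Chukwudi. That 1/12 share is carried to generation 3.
At generation 3 (Lanre, Chidinma) there are 2 shares of (1/12)/2 = 1/24 each.
Living: Lanre and Chidinma — each takes 1/24.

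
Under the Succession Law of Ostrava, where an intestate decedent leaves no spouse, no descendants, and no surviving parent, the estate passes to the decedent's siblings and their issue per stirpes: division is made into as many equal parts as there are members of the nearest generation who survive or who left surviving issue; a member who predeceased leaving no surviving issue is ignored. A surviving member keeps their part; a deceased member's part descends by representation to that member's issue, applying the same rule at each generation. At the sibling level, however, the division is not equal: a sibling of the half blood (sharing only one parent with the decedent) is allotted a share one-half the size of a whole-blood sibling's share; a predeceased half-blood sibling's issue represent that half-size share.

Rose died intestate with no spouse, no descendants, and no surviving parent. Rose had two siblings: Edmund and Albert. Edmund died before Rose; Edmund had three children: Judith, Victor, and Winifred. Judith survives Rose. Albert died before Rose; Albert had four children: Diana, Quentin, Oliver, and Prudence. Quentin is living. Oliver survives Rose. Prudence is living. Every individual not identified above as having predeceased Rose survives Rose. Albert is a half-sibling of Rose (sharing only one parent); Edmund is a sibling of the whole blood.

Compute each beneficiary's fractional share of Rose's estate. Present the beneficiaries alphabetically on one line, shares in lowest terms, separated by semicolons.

No spouse, descendants, or parent survives, so the estate passes to Rose's siblings per stirpes.
Half-blood siblings count for one-half the weight of whole-blood siblings at the initial division.
Dividing 1 in proportion to weights (total weight 3/2): Edmund (weight 1) → 2/3; Albert (weight 1/2) → 1/3.
Edmund predeceased; the 2/3 allotted to Edmund's branch passes to Edmund's issue by representation.
The 2/3 is divided into 3 equal shares of 2/9 among Judith, Victor, Winifred.
Judith is living and takes 2/9.
Victor is living and takes 2/9.
Winifred is living and takes 2/9.
Albert predeceased; the 1/3 allotted to Albert's branch passes to Albert's issue by representation.
The 1/3 is divided into 4 equal shares of 1/12 among Diana, Quentin, Oliver, Prudence.
Diana is living and takes 1/12.
Quentin is living and takes 1/12.
Oliver is living and takes 1/12.
Prudence is living and takes 1/12.

Diana 1/12; Judith 2/9; Oliver 1/12; Prudence 1/12; Quentin 1/12; Victor 2/9; Winifred 2/9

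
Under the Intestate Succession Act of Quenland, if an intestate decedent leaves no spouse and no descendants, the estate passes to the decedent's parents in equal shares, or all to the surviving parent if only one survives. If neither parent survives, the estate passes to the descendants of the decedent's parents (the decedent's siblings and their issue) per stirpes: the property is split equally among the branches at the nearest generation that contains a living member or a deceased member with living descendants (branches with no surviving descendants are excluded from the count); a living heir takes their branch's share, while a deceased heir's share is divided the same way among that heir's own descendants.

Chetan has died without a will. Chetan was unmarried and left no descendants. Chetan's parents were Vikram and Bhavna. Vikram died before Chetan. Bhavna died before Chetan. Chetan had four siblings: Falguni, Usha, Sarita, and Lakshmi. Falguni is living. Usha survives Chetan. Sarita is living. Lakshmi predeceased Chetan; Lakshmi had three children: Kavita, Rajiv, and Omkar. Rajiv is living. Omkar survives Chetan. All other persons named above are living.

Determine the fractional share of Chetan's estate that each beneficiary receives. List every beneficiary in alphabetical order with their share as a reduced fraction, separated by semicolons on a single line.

Neither parent survives and there are no descendants, so the estate passes to Chetan's siblings and their issue per stirpes.
The estate is divided into 4 equal shares of 1/4 among Falguni, Usha, Sarita, Lakshmi.
Falguni is living and takes 1/4.
Usha is living and takes 1/4.
Sarita is living and takes 1/4.
Lakshmi predeceased; the 1/4 allotted to Lakshmi's branch passes to Lakshmi's issue by representation.
The 1/4 is divided into 3 equal shares of 1/12 among Kavita, Rajiv, Omkar.
Kavita is living and takes 1/12.
Rajiv is living and takes 1/12.
Omkar is living and takes 1/12.

Falguni 1/4; Kavita 1/12; Omkar 1/12; Rajiv 1/12; Sarita 1/4; Usha 1/4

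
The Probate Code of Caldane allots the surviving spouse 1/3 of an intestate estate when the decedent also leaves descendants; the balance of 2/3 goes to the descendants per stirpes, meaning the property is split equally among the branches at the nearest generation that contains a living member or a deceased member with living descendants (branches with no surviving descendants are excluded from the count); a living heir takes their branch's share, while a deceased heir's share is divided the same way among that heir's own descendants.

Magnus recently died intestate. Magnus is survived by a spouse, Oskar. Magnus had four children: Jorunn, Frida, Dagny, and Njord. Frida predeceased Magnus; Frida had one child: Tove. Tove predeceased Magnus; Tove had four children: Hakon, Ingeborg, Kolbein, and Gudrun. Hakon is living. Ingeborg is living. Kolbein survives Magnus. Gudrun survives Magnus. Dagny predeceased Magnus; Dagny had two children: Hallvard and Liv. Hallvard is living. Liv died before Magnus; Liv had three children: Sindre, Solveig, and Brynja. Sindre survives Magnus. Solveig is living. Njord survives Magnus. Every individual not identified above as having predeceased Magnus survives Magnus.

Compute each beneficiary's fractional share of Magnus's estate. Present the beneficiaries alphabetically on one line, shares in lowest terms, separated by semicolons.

Oskar, as surviving spouse, takes 1/3.
The remaining 2/3 passes to Magnus's descendants per stirpes.
The 2/3 is divided into 4 equal shares of 1/6 among Jorunn, Frida, Dagny, Njord.
Jorunn is living and takes 1/6.
Frida predeceased; the 1/6 allotted to Frida's branch passes to Frida's issue by representation.
Tove's line is the sole branch at this level, so the full 1/6 passes to Tove's issue by representation.
The 1/6 is divided into 4 equal shares of 1/24 among Hakon, Ingeborg, Kolbein, Gudrun.
Hakon is living and takes 1/24.
Ingeborg is living and takes 1/24.
Kolbein is living and takes 1/24.
Gudrun is living and takes 1/24.
Dagny predeceased; the 1/6 allotted to Dagny's branch passes to Dagny's issue by representation.
The 1/6 is divided into 2 equal shares of 1/12 among Hallvard, Liv.
Hallvard is living and takes 1/12.
Liv predeceased; the 1/12 allotted to Liv's branch passes to Liv's issue by representation.
The 1/12 is divided into 3 equal shares of 1/36 among Sindre, Solveig, Brynja.
Sindre is living and takes 1/36.
Solveig is living and takes 1/36.
Brynja is living and takes 1/36.
Njord is living and takes 1/6.

Brynja 1/36; Gudrun 1/24; Hakon 1/24; Hallvard 1/12; Ingeborg 1/24; Jorunn 1/6; Kolbein 1/24; Njord 1/6; Oskar 1/3; Sindre 1/36; Solveig 1/36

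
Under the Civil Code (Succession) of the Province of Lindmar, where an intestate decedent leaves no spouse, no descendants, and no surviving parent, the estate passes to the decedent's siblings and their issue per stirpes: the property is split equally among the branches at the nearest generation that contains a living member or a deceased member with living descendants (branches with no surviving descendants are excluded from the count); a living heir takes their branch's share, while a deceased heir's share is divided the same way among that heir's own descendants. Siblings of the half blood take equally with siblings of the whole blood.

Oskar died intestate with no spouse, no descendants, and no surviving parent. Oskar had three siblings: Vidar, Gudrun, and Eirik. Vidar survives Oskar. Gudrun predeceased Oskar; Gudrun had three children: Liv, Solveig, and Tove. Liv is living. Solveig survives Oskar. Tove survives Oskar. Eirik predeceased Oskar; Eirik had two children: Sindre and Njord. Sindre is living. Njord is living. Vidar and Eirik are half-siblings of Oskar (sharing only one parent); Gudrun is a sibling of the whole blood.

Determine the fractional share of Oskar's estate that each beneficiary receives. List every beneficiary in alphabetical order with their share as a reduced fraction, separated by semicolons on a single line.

Liv 1/9; Njord 1/6; Sindre 1/6; Solveig 1/9; Tove 1/9; Vidar 1/3

No spouse, descendants, or parent survives, so the estate passes to Oskar's siblings per stirpes.
Half-blood and whole-blood siblings take equally under the stated rule.
The estate is divided into 3 equal shares of 1/3 among Vidar, Gudrun, Eirik.
Vidar is living and takes 1/3.
Gudrun predeceased; the 1/3 allotted to Gudrun's branch passes to Gudrun's issue by representation.
The 1/3 is divided into 3 equal shares of 1/9 among Liv, Solveig, Tove.
Liv is living and takes 1/9.
Solveig is living and takes 1/9.
Tove is living and takes 1/9.
Eirik predeceased; the 1/3 allotted to Eirik's branch passes to Eirik's issue by representation.
The 1/3 is divided into 2 equal shares of 1/6 among Sindre, Njord.
Sindre is living and takes 1/6.
Njord is living and takes 1/6.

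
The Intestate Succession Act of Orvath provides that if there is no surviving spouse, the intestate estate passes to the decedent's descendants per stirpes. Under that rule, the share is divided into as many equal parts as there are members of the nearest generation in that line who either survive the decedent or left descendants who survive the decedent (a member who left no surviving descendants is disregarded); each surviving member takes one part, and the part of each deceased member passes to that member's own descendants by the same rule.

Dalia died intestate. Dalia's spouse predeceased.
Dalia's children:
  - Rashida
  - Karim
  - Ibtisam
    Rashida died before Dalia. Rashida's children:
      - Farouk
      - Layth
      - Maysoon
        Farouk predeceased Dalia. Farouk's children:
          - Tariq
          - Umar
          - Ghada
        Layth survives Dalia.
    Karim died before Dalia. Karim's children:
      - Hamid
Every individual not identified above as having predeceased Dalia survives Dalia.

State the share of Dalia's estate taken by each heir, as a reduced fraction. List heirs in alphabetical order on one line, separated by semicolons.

Ghada 1/27; Hamid 1/3; Ibtisam 1/3; Layth 1/9; Maysoon 1/9; Tariq 1/27; Umar 1/27

There is no surviving spouse, so the entire estate passes to Dalia's descendants per stirpes.
The estate is divided into 3 equal shares of 1/3 among Rashida, Karim, Ibtisam.
Rashida predeceased; the 1/3 allotted to Rashida's branch passes to Rashida's issue by representation.
The 1/3 is divided into 3 equal shares of 1/9 among Farouk, Layth, Maysoon.
Farouk predeceased; the 1/9 allotted to Farouk's branch passes to Farouk's issue by representation.
The 1/9 is divided into 3 equal shares of 1/27 among Tariq, Umar, Ghada.
Tariq is living and takes 1/27.
Umar is living and takes 1/27.
Ghada is living and takes 1/27.
Layth is living and takes 1/9.
Maysoon is living and takes 1/9.
Karim predeceased; the 1/3 allotted to Karim's branch passes to Karim's issue by representation.
Hamid is the sole taker at this level and receives the full 1/3.
Ibtisam is living and takes 1/3.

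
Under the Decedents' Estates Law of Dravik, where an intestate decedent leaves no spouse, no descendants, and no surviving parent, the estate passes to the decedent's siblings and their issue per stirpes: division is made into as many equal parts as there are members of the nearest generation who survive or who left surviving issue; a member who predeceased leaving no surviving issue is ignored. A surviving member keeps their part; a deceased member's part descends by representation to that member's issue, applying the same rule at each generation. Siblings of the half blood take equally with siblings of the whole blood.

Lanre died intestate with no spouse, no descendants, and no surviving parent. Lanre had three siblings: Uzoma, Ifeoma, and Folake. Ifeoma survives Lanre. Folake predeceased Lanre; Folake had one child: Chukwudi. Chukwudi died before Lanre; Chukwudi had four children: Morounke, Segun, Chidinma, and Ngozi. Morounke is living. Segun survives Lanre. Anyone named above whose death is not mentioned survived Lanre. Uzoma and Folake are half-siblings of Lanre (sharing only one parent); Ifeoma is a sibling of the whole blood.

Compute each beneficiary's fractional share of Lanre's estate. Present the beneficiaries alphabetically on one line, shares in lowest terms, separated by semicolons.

Chidinma 1/12; Ifeoma 1/3; Morounke 1/12; Ngozi 1/12; Segun 1/12; Uzoma 1/3

No spouse, descendants, or parent survives, so the estate passes to Lanre's siblings per stirpes.
Half-blood and whole-blood siblings take equally under the stated rule.
The estate is divided into 3 equal shares of 1/3 among Uzoma, Ifeoma, Folake.
Uzoma is living and takes 1/3.
Ifeoma is living and takes 1/3.
Folake predeceased; the 1/3 allotted to Folake's branch passes to Folake's issue by representation.
Chukwudi's line is the sole branch at this level, so the full 1/3 passes to Chukwudi's issue by representation.
The 1/3 is divided into 4 equal shares of 1/12 among Morounke, Segun, Chidinma, Ngozi.
Morounke is living and takes 1/12.
Segun is living and takes 1/12.
Chidinma is living and takes 1/12.
Ngozi is living and takes 1/12.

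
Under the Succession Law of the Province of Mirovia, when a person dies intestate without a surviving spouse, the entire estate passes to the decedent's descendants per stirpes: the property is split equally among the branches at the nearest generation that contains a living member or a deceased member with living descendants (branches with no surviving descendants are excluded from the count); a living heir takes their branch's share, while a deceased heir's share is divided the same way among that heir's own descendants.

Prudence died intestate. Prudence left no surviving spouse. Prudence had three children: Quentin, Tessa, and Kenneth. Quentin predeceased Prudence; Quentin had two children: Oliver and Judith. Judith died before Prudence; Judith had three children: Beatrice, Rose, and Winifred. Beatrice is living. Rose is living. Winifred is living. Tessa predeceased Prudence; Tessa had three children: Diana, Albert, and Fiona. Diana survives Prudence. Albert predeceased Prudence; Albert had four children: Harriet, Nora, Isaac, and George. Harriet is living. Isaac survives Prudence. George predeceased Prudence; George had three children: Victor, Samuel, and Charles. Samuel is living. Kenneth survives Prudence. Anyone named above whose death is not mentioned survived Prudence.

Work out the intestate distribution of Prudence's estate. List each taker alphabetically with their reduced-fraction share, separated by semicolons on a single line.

There is no surviving spouse, so the entire estate passes to Prudence's descendants per stirpes.
The estate is divided into 3 equal shares of 1/3 among Quentin, Tessa, Kenneth.
Quentin predeceased; the 1/3 allotted to Quentin's branch passes to Quentin's issue by representation.
The 1/3 is divided into 2 equal shares of 1/6 among Oliver, Judith.
Oliver is living and takes 1/6.
Judith predeceased; the 1/6 allotted to Judith's branch passes to Judith's issue by representation.
The 1/6 is divided into 3 equal shares of 1/18 among Beatrice, Rose, Winifred.
Beatrice is living and takes 1/18.
Rose is living and takes 1/18.
Winifred is living and takes 1/18.
Tessa predeceased; the 1/3 allotted to Tessa's branch passes to Tessa's issue by representation.
The 1/3 is divided into 3 equal shares of 1/9 among Diana, Albert, Fiona.
Diana is living and takes 1/9.
Albert predeceased; the 1/9 allotted to Albert's branch passes to Albert's issue by representation.
The 1/9 is divided into 4 equal shares of 1/36 among Harriet, Nora, Isaac, George.
Harriet is living and takes 1/36.
Nora is living and takes 1/36.
Isaac is living and takes 1/36.
George predeceased; the 1/36 allotted to George's branch passes to George's issue by representation.
The 1/36 is divided into 3 equal shares of 1/108 among Victor, Samuel, Charles.
Victor is living and takes 1/108.
Samuel is living and takes 1/108.
Charles is living and takes 1/108.
Fiona is living and takes 1/9.
Kenneth is living and takes 1/3.

Beatrice 1/18; Charles 1/108; Diana 1/9; Fiona 1/9; Harriet 1/36; Isaac 1/36; Kenneth 1/3; Nora 1/36; Oliver 1/6; Rose 1/18; Samuel 1/108; Victor 1/108; Winifred 1/18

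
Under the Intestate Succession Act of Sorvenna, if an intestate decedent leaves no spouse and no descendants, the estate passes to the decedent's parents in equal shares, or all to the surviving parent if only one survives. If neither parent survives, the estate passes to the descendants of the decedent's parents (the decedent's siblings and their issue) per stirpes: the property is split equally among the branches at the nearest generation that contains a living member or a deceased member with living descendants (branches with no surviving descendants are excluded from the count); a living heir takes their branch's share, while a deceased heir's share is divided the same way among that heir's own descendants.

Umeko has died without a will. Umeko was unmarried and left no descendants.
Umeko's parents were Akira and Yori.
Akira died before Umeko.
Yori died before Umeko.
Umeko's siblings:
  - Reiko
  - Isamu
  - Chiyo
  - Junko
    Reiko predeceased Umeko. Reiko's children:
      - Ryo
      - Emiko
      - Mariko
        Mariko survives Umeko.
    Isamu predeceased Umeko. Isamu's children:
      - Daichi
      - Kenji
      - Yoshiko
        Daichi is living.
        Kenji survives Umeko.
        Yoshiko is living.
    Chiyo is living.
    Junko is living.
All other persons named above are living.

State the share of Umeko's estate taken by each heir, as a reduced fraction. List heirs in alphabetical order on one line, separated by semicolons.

Neither parent survives and there are no descendants, so the estate passes to Umeko's siblings and their issue per stirpes.
The estate is divided into 4 equal shares of 1/4 among Reiko, Isamu, Chiyo, Junko.
Reiko predeceased; the 1/4 allotted to Reiko's branch passes to Reiko's issue by representation.
The 1/4 is divided into 3 equal shares of 1/12 among Ryo, Emiko, Mariko.
Ryo is living and takes 1/12.
Emiko is living and takes 1/12.
Mariko is living and takes 1/12.
Isamu predeceased; the 1/4 allotted to Isamu's branch passes to Isamu's issue by representation.
The 1/4 is divided into 3 equal shares of 1/12 among Daichi, Kenji, Yoshiko.
Daichi is living and takes 1/12.
Kenji is living and takes 1/12.
Yoshiko is living and takes 1/12.
Chiyo is living and takes 1/4.
Junko is living and takes 1/4.

Chiyo 1/4; Daichi 1/12; Emiko 1/12; Junko 1/4; Kenji 1/12; Mariko 1/12; Ryo 1/12; Yoshiko 1/12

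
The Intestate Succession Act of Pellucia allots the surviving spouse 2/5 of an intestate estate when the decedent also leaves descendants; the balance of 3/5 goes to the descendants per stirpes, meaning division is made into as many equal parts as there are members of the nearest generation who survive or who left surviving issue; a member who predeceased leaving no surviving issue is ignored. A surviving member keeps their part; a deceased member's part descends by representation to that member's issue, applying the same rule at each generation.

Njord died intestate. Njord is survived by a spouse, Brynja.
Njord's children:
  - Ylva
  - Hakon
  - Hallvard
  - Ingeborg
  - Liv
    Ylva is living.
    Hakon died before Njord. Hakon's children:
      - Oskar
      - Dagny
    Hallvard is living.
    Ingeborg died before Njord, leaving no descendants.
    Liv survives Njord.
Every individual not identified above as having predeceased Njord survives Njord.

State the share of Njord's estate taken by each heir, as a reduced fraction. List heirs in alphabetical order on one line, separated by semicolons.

Brynja, as surviving spouse, takes 2/5.
The remaining 3/5 passes to Njord's descendants per stirpes.
Ingeborg left no surviving issue, so that branch lapses and is disregarded.
The 3/5 is divided into 4 equal shares of 3/20 among Ylva, Hakon, Hallvard, Liv.
Ylva is living and takes 3/20.
Hakon predeceased; the 3/20 allotted to Hakon's branch passes to Hakon's issue by representation.
The 3/20 is divided into 2 equal shares of 3/40 among Oskar, Dagny.
Oskar is living and takes 3/40.
Dagny is living and takes 3/40.
Hallvard is living and takes 3/20.
Liv is living and takes 3/20.

Brynja 2/5; Dagny 3/40; Hallvard 3/20; Liv 3/20; Oskar 3/40; Ylva 3/20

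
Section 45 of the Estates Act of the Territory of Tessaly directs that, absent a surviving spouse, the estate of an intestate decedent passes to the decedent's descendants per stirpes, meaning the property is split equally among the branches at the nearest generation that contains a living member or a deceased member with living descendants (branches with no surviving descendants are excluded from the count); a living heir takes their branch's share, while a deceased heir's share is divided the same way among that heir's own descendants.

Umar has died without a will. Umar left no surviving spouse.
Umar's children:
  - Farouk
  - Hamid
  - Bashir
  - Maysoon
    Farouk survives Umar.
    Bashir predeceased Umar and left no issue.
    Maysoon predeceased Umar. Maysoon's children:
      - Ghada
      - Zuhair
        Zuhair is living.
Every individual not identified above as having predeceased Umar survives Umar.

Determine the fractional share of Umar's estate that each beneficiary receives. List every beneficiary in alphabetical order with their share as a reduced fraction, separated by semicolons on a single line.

Farouk 1/3; Ghada 1/6; Hamid 1/3; Zuhair 1/6

There is no surviving spouse, so the entire estate passes to Umar's descendants per stirpes.
Bashir left no surviving issue, so that branch lapses and is disregarded.
The estate is divided into 3 equal shares of 1/3 among Farouk, Hamid, Maysoon.
Farouk is living and takes 1/3.
Hamid is living and takes 1/3.
Maysoon predeceased; the 1/3 allotted to Maysoon's branch passes to Maysoon's issue by representation.
The 1/3 is divided into 2 equal shares of 1/6 among Ghada, Zuhair.
Ghada is living and takes 1/6.
Zuhair is living and takes 1/6.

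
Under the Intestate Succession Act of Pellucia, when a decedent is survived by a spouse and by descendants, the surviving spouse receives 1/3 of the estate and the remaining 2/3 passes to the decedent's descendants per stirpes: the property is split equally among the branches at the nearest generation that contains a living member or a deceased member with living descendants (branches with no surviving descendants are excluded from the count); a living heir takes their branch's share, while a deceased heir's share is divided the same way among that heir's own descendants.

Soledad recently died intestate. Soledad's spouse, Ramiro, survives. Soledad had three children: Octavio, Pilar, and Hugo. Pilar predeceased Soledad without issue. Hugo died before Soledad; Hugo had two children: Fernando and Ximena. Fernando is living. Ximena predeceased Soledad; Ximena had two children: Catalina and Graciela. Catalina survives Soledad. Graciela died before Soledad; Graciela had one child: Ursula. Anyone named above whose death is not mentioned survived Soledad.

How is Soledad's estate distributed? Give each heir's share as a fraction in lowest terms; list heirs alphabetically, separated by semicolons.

Catalina 1/12; Fernando 1/6; Octavio 1/3; Ramiro 1/3; Ursula 1/12

Ramiro, as surviving spouse, takes 1/3.
The remaining 2/3 passes to Soledad's descendants per stirpes.
Pilar left no surviving issue, so that branch lapses and is disregarded.
The 2/3 is divided into 2 equal shares of 1/3 among Octavio, Hugo.
Octavio is living and takes 1/3.
Hugo predeceased; the 1/3 allotted to Hugo's branch passes to Hugo's issue by representation.
The 1/3 is divided into 2 equal shares of 1/6 among Fernando, Ximena.
Fernando is living and takes 1/6.
Ximena predeceased; the 1/6 allotted to Ximena's branch passes to Ximena's issue by representation.
The 1/6 is divided into 2 equal shares of 1/12 among Catalina, Graciela.
Catalina is living and takes 1/12.
Graciela predeceased; the 1/12 allotted to Graciela's branch passes to Graciela's issue by representation.
Ursula is the sole taker at this level and receives the full 1/12.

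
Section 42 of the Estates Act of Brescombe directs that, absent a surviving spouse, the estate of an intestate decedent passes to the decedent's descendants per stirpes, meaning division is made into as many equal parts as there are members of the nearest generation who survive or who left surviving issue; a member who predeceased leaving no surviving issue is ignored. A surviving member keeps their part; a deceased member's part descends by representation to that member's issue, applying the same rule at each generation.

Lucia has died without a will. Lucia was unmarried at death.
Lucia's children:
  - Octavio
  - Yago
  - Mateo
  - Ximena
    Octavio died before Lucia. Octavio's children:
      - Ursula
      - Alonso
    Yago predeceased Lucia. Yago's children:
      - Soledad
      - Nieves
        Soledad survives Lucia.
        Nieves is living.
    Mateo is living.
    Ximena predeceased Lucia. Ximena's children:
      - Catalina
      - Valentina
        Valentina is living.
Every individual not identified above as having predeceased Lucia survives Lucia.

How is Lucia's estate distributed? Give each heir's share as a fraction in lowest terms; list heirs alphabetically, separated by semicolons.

Alonso 1/8; Catalina 1/8; Mateo 1/4; Nieves 1/8; Soledad 1/8; Ursula 1/8; Valentina 1/8

There is no surviving spouse, so the entire estate passes to Lucia's descendants per stirpes.
The estate is divided into 4 equal shares of 1/4 among Octavio, Yago, Mateo, Ximena.
Octavio predeceased; the 1/4 allotted to Octavio's branch passes to Octavio's issue by representation.
The 1/4 is divided into 2 equal shares of 1/8 among Ursula, Alonso.
Ursula is living and takes 1/8.
Alonso is living and takes 1/8.
Yago predeceased; the 1/4 allotted to Yago's branch passes to Yago's issue by representation.
The 1/4 is divided into 2 equal shares of 1/8 among Soledad, Nieves.
Soledad is living and takes 1/8.
Nieves is living and takes 1/8.
Mateo is living and takes 1/4.
Ximena predeceased; the 1/4 allotted to Ximena's branch passes to Ximena's issue by representation.
The 1/4 is divided into 2 equal shares of 1/8 among Catalina, Valentina.
Catalina is living and takes 1/8.
Valentina is living and takes 1/8.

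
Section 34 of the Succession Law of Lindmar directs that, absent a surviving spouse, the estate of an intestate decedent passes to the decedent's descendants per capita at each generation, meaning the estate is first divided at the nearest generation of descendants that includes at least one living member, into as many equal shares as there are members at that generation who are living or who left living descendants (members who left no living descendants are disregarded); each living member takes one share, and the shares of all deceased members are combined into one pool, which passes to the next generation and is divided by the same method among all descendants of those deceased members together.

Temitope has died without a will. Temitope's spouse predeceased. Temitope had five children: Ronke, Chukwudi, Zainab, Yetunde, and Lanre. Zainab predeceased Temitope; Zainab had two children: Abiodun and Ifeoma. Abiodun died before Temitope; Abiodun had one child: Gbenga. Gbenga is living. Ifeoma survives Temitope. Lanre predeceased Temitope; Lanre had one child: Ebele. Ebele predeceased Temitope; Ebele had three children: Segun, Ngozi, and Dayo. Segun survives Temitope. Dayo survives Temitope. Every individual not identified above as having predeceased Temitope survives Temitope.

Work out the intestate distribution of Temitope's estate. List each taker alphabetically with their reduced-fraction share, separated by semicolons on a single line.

Chukwudi 1/5; Dayo 1/15; Gbenga 1/15; Ifeoma 2/15; Ngozi 1/15; Ronke 1/5; Segun 1/15; Yetunde 1/5

There is no surviving spouse, so the entire estate passes to Temitope's descendants per capita at each generation.
At generation 1 (Ronke, Chukwudi, Zainab, Yetunde, Lanre) there are 5 shares of (1)/5 = 1/5 each.
Living: Ronke, Chukwudi, and Yetunde — each takes 1/5.
Deceased: Zainab and Lanre. Their combined 2/5 is pooled and carried to generation 2.
At generation 2 (Abiodun, Ifeoma, Ebele) there are 3 shares of (2/5)/3 = 2/15 each.
Living: Ifeoma — each takes 2/15.
Deceased: Abiodun and Ebele. Their combined 4/15 is pooled and carried to generation 3.
At generation 3 (Gbenga, Segun, Ngozi, Dayo) there are 4 shares of (4/15)/4 = 1/15 each.
Living: Gbenga, Segun, Ngozi, and Dayo — each takes 1/15.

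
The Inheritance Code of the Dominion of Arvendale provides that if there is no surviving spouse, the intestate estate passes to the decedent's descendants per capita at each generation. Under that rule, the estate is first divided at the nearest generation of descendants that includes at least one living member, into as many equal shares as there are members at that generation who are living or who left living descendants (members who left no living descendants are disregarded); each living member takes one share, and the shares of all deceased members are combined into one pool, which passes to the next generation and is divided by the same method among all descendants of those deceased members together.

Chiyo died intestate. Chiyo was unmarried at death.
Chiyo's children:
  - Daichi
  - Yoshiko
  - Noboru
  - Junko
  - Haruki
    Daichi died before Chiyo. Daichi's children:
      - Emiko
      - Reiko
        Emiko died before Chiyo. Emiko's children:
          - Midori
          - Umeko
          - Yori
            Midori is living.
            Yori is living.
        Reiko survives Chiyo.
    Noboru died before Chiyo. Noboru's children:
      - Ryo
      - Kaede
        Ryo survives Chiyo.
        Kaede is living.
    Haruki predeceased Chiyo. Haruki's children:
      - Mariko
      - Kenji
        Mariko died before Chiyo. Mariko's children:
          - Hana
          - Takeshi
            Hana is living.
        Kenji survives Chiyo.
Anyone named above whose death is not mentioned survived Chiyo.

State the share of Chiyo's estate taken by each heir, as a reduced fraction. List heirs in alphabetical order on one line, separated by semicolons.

Hana 1/25; Junko 1/5; Kaede 1/10; Kenji 1/10; Midori 1/25; Reiko 1/10; Ryo 1/10; Takeshi 1/25; Umeko 1/25; Yori 1/25; Yoshiko 1/5

There is no surviving spouse, so the entire estate passes to Chiyo's descendants per capita at each generation.
At generation 1 (Daichi, Yoshiko, Noboru, Junko, Haruki) there are 5 shares of (1)/5 = 1/5 each.
Living: Yoshiko and Junko — each takes 1/5.
Deceased: Daichi, Noboru, and Haruki. Their combined 3/5 is pooled and carried to generation 2.
At generation 2 (Emiko, Reiko, Ryo, Kaede, Mariko, Kenji) there are 6 shares of (3/5)/6 = 1/10 each.
Living: Reiko, Ryo, Kaede, and Kenji — each takes 1/10.
Deceased: Emiko and Mariko. Their combined 1/5 is pooled and carried to generation 3.
At generation 3 (Midori, Umeko, Yori, Hana, Takeshi) there are 5 shares of (1/5)/5 = 1/25 each.
Living: Midori, Umeko, Yori, Hana, and Takeshi — each takes 1/25.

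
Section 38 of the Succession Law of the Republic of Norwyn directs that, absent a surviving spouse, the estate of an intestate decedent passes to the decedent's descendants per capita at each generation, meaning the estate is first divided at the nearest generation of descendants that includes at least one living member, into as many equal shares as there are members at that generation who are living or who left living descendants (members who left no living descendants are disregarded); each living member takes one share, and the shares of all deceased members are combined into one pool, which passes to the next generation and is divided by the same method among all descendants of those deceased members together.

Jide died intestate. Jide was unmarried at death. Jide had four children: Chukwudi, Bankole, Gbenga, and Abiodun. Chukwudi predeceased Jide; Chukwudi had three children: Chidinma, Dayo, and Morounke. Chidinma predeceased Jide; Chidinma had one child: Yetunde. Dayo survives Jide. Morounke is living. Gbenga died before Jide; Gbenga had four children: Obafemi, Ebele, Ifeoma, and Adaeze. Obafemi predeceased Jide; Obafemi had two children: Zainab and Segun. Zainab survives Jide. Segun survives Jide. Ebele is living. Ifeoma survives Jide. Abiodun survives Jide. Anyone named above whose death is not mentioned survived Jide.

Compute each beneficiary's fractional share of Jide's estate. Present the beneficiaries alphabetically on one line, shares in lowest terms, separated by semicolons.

Abiodun 1/4; Adaeze 1/14; Bankole 1/4; Dayo 1/14; Ebele 1/14; Ifeoma 1/14; Morounke 1/14; Segun 1/21; Yetunde 1/21; Zainab 1/21

There is no surviving spouse, so the entire estate passes to Jide's descendants per capita at each generation.
At generation 1 (Chukwudi, Bankole, Gbenga, Abiodun) there are 4 shares of (1)/4 = 1/4 each.
Living: Bankole and Abiodun — each takes 1/4.
Deceased: Chukwudi and Gbenga. Their combined 1/2 is pooled and carried to generation 2.
At generation 2 (Chidinma, Dayo, Morounke, Obafemi, Ebele, Ifeoma, Adaeze) there are 7 shares of (1/2)/7 = 1/14 each.
Living: Dayo, Morounke, Ebele, Ifeoma, and Adaeze — each takes 1/14.
Deceased: Chidinma and Obafemi. Their combined 1/7 is pooled and carried to generation 3.
At generation 3 (Yetunde, Zainab, Segun) there are 3 shares of (1/7)/3 = 1/21 each.
Living: Yetunde, Zainab, and Segun — each takes 1/21.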